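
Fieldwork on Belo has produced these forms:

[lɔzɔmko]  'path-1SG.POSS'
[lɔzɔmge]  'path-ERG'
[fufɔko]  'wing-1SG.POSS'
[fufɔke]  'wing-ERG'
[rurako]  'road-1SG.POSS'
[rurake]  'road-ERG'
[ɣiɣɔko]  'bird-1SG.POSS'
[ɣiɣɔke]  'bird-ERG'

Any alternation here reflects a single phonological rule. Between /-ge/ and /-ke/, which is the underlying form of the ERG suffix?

The ERG suffix surfaces as [-ge] and [-ke], depending on the final segment of the stem.
The 1SG.POSS suffix, which begins with [k], is invariant after every stem; so [k] is not altered by any rule here.
So the underlying form is /-ge/, and voiced stops become voiceless after a vowel.

/-ge/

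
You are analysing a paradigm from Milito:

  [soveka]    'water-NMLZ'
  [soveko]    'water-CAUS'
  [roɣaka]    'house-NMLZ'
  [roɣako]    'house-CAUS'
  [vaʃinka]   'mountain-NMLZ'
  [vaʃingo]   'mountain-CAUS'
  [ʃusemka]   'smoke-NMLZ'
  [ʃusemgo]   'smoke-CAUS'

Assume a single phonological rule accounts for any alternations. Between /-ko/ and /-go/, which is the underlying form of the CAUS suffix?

The CAUS suffix surfaces as [-go] and [-ko], depending on the final segment of the stem.
The NMLZ suffix, which begins with [k], is invariant after every stem; so [k] is not altered by any rule here.
So the underlying form is /-go/, and voiced stops become voiceless after a vowel.

/-go/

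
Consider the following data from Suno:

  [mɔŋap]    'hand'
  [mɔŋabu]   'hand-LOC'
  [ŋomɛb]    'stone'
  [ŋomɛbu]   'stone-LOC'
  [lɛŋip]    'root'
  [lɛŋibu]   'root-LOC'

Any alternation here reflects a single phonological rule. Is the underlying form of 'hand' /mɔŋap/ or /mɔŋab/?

In [mɔŋap] and [mɔŋabu] the final segment of 'hand' alternates: [p] ~ [b].
But 'stone' keeps [b] in both environments ([ŋomɛb], [ŋomɛbu]), so there is no rule changing /b/ to [p] in isolation.
The alternation reflects intervocalic voicing: voiceless stops become voiced between vowels. /p/ is underlying.

/mɔŋap/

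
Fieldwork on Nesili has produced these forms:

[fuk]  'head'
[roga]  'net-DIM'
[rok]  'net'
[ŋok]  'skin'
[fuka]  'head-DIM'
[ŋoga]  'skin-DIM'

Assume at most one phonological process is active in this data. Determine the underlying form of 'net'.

In [rok] and [roga] the final segment of 'net' alternates: [k] ~ [g].
If /k/ were underlying and a rule turned it into [g] before the DIM suffix, 'head' would also alternate; but it has [k] in both [fuk] and [fuka].
The alternation reflects word-final obstruent devoicing: voiced obstruents become voiceless word-finally. /g/ is underlying.

/rog/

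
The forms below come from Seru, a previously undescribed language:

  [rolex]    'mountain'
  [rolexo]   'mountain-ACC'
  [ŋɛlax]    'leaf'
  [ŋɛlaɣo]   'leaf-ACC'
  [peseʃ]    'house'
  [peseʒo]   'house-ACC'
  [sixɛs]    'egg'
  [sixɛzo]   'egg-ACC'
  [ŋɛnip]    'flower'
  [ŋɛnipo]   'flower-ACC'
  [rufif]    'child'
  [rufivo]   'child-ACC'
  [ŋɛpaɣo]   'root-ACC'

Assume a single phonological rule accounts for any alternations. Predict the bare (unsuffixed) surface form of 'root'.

The root 'leaf' surfaces as [ŋɛlax] and [ŋɛlaɣo], with a stem-final [x] ~ [ɣ] alternation.
But 'mountain' keeps [x] in both environments ([rolex], [rolexo]), so there is no rule changing /x/ to [ɣ] before the ACC suffix.
Therefore /ɣ/ is basic and [x] is derived by word-final obstruent devoicing (voiced obstruents become voiceless word-finally).
The one attested form of 'root', [ŋɛpaɣo], shows underlying /ŋɛpaɣ/. Applying the same rule word-finally gives [ŋɛpax].

[ŋɛpax]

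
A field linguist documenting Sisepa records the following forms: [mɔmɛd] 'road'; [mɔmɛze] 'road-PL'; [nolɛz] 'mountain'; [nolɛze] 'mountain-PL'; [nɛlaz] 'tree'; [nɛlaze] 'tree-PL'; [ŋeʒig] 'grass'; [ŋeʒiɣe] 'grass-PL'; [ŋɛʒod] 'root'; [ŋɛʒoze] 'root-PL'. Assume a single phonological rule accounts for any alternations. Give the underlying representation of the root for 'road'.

/mɔmɛd/

'road' shows [d] ~ [z] at the end of the stem ([mɔmɛd] vs [mɔmɛze]).
The stem 'tree' ([nɛlaz], [nɛlaze]) shows [z] unchanged in both environments, so [z] cannot be basic with [d] derived in isolation.
So /d/ is underlying, and a rule of intervocalic spirantization — voiced stops become fricatives between vowels — gives [z].
So 'road' = /mɔmɛd/.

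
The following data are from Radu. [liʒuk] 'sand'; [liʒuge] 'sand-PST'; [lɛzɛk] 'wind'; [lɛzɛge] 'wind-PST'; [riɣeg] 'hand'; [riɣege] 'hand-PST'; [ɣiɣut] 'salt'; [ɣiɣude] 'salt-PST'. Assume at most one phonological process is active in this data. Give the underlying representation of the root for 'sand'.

/liʒuk/

The root 'sand' surfaces as [liʒuk] and [liʒuge], with a stem-final [k] ~ [g] alternation.
But 'hand' keeps [g] in both environments ([riɣeg], [riɣege]), so there is no rule changing /g/ to [k] in isolation.
Therefore /k/ is basic and [g] is derived by intervocalic voicing (voiceless stops become voiced between vowels).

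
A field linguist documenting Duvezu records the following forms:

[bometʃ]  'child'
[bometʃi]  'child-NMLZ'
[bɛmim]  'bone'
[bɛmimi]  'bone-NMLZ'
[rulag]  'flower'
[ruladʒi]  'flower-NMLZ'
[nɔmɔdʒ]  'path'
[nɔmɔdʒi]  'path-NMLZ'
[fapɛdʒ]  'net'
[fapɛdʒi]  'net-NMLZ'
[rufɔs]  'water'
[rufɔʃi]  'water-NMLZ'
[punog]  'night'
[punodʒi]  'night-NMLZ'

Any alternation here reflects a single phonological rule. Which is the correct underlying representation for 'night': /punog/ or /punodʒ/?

/punog/

'night' shows [g] ~ [dʒ] at the end of the stem ([punog] vs [punodʒi]).
If /dʒ/ were underlying and a rule turned it into [g] in isolation, 'path' would also alternate; but it has [dʒ] in both [nɔmɔdʒ] and [nɔmɔdʒi].
The alternation reflects palatalization before a front vowel: /g/ and /s/ become palato-alveolar [dʒ] and [ʃ] before a front vowel. /g/ is underlying.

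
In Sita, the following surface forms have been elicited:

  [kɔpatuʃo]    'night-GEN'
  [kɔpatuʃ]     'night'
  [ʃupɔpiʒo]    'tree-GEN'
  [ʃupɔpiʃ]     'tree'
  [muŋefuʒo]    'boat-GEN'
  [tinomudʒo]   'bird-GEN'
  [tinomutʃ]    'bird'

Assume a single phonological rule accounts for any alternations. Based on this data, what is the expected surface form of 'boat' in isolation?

[muŋefuʃ]

The root 'tree' surfaces as [ʃupɔpiʒo] and [ʃupɔpiʃ], with a stem-final [ʒ] ~ [ʃ] alternation.
But 'night' keeps [ʃ] in both environments ([kɔpatuʃo], [kɔpatuʃ]), so there is no rule changing /ʃ/ to [ʒ] before the GEN suffix.
Therefore /ʒ/ is basic and [ʃ] is derived by word-final obstruent devoicing (voiced obstruents become voiceless word-finally).
The one attested form of 'boat', [muŋefuʒo], shows underlying /muŋefuʒ/. Applying the same rule word-finally gives [muŋefuʃ].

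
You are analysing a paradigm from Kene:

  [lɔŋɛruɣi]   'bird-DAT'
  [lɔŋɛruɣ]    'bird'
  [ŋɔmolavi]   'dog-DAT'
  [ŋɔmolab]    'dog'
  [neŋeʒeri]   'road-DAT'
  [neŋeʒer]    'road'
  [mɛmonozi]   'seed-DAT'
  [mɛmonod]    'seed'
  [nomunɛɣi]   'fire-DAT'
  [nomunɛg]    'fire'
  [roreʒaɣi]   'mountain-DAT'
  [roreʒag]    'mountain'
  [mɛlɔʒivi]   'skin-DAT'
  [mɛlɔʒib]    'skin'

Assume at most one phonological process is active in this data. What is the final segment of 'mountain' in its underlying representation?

'mountain' shows [ɣ] ~ [g] at the end of the stem ([roreʒaɣi] vs [roreʒag]).
If /ɣ/ were underlying and a rule turned it into [g] in isolation, 'bird' would also alternate; but it has [ɣ] in both [lɔŋɛruɣi] and [lɔŋɛruɣ].
Therefore /g/ is basic and [ɣ] is derived by intervocalic spirantization (voiced stops become fricatives between vowels).

/g/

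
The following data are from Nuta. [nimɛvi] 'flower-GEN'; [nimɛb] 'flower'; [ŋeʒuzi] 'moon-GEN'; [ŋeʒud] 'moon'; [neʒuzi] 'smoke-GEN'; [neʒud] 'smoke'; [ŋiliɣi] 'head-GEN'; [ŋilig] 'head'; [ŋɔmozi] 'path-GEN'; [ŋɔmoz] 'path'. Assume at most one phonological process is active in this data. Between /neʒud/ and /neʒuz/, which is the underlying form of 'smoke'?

/neʒud/

The stem for 'smoke' ends in [z] in [neʒuzi] but [d] in [neʒud].
The stem 'path' ([ŋɔmozi], [ŋɔmoz]) shows [z] unchanged in both environments, so [z] cannot be basic with [d] derived in isolation.
So /d/ is underlying, and a rule of intervocalic spirantization — voiced stops become fricatives between vowels — gives [z].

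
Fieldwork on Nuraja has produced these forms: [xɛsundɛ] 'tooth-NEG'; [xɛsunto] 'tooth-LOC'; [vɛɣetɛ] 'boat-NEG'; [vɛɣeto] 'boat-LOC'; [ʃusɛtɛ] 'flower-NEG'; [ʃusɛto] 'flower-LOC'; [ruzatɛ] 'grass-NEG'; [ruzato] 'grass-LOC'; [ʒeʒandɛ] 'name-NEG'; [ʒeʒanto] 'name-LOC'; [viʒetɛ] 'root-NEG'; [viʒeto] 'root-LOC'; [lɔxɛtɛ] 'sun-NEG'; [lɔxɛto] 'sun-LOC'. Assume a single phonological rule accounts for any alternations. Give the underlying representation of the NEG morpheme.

The NEG morpheme has two allomorphs, [-dɛ] and [-tɛ].
By contrast the LOC suffix keeps its initial [t] throughout — that segment must be underlying.
The NEG suffix is therefore /-dɛ/ underlyingly, with post-vocalic devoicing: voiced stops become voiceless after a vowel.

/-dɛ/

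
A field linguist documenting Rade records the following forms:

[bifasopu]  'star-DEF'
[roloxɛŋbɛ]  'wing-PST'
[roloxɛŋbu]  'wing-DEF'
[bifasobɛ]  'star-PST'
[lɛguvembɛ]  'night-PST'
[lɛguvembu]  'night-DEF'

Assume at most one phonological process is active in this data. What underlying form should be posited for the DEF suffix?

/-pu/

The DEF suffix surfaces as [-bu] and [-pu], depending on the final segment of the stem.
The PST suffix, which begins with [b], is invariant after every stem; so [b] is not altered by any rule here.
So the underlying form is /-pu/, and voiceless stops become voiced after a nasal.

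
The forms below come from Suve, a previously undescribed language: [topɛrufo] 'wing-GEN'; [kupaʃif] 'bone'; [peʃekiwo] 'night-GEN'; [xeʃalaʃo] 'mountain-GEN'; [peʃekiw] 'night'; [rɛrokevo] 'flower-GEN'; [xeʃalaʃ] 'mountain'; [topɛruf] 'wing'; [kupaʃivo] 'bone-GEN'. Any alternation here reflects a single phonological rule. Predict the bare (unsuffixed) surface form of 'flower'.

In [kupaʃivo] and [kupaʃif] the final segment of 'bone' alternates: [v] ~ [f].
The stem 'wing' ([topɛrufo], [topɛruf]) shows [f] unchanged in both environments, so [f] cannot be basic with [v] derived before the GEN suffix.
Therefore /v/ is basic and [f] is derived by word-final obstruent devoicing (voiced obstruents become voiceless word-finally).
From [rɛrokevo] the stem 'flower' is /rɛrokev/; word-finally this yields [rɛrokef].

[rɛrokef]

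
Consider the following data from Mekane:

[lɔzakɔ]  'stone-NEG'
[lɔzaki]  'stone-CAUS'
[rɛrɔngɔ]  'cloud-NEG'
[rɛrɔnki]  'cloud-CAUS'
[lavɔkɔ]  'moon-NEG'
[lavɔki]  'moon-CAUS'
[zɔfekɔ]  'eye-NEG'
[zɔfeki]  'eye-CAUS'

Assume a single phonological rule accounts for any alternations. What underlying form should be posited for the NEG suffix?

The NEG suffix surfaces as [-gɔ] and [-kɔ], depending on the final segment of the stem.
By contrast the CAUS suffix keeps its initial [k] throughout — that segment must be underlying.
So the underlying form is /-gɔ/, and voiced stops become voiceless after a vowel.

/-gɔ/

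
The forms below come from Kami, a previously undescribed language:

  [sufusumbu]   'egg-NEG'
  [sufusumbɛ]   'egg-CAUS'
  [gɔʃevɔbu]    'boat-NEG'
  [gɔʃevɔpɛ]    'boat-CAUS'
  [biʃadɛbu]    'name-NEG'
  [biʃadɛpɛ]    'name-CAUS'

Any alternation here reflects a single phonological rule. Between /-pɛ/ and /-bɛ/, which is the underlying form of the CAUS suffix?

/-pɛ/

The CAUS suffix surfaces as [-bɛ] and [-pɛ], depending on the final segment of the stem.
By contrast the NEG suffix keeps its initial [b] throughout — that segment must be underlying.
So the underlying form is /-pɛ/, and voiceless stops become voiced after a nasal.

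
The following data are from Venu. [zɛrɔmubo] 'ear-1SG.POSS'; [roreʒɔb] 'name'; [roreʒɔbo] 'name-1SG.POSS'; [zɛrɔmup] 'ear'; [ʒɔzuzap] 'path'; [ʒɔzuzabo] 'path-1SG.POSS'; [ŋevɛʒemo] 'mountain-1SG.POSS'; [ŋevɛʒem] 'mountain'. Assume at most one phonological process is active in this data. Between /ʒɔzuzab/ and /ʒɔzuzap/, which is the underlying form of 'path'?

The root 'path' surfaces as [ʒɔzuzap] and [ʒɔzuzabo], with a stem-final [p] ~ [b] alternation.
Compare 'name', with invariant [b] in [roreʒɔb] and [roreʒɔbo]: an analysis with underlying /b/ and a rule producing [p] in isolation would wrongly predict alternation here too.
The underlying segment must be /p/; voiceless stops become voiced between vowels, yielding [b] there.

/ʒɔzuzap/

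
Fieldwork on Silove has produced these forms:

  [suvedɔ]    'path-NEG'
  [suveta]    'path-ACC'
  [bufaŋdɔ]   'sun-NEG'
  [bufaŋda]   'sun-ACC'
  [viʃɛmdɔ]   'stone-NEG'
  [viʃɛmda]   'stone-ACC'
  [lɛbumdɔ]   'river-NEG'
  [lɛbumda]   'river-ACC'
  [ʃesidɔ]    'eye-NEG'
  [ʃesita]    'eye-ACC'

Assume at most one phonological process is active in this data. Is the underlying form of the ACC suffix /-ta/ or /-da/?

The ACC morpheme has two allomorphs, [-da] and [-ta].
By contrast the NEG suffix keeps its initial [d] throughout — that segment must be underlying.
The ACC suffix is therefore /-ta/ underlyingly, with post-nasal voicing: voiceless stops become voiced after a nasal.

/-ta/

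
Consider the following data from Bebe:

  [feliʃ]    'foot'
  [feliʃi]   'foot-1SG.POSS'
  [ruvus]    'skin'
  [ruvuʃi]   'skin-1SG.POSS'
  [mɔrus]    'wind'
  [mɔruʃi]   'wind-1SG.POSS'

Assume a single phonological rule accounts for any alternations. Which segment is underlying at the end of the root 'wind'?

The root 'wind' surfaces as [mɔrus] and [mɔruʃi], with a stem-final [s] ~ [ʃ] alternation.
The stem 'foot' ([feliʃ], [feliʃi]) shows [ʃ] unchanged in both environments, so [ʃ] cannot be basic with [s] derived in isolation.
The alternation reflects palatalization before a front vowel: /s/ becomes palato-alveolar [ʃ] before a front vowel. /s/ is underlying.

/s/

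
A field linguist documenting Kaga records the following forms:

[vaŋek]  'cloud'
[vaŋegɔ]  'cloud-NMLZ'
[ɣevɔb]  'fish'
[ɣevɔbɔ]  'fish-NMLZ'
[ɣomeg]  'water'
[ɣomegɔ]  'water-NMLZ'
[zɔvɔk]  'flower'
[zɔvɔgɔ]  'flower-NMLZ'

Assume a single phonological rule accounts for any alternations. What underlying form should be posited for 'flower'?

/zɔvɔk/

The stem for 'flower' ends in [k] in [zɔvɔk] but [g] in [zɔvɔgɔ].
If /g/ were underlying and a rule turned it into [k] in isolation, 'water' would also alternate; but it has [g] in both [ɣomeg] and [ɣomegɔ].
The alternation reflects intervocalic voicing: voiceless stops become voiced between vowels. /k/ is underlying.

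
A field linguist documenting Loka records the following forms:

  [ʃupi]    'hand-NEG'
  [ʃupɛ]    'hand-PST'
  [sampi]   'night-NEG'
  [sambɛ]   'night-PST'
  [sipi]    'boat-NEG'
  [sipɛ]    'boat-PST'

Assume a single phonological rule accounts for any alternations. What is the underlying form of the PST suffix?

The PST morpheme has two allomorphs, [-bɛ] and [-pɛ].
The NEG suffix, which begins with [p], is invariant after every stem; so [p] is not altered by any rule here.
The PST suffix is therefore /-bɛ/ underlyingly, with post-vocalic devoicing: voiced stops become voiceless after a vowel.

/-bɛ/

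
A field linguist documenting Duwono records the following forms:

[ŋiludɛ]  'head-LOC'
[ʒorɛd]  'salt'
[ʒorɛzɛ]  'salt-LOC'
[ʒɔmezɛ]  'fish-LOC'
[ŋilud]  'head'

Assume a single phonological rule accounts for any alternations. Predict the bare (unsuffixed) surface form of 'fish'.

In [ʒorɛzɛ] and [ʒorɛd] the final segment of 'salt' alternates: [z] ~ [d].
If /d/ were underlying and a rule turned it into [z] before the LOC suffix, 'head' would also alternate; but it has [d] in both [ŋiludɛ] and [ŋilud].
So /z/ is underlying, and a rule of word-final hardening — voiced fricatives become stops word-finally — gives [d].
The one attested form of 'fish', [ʒɔmezɛ], shows underlying /ʒɔmez/. Applying the same rule word-finally gives [ʒɔmed].

[ʒɔmed]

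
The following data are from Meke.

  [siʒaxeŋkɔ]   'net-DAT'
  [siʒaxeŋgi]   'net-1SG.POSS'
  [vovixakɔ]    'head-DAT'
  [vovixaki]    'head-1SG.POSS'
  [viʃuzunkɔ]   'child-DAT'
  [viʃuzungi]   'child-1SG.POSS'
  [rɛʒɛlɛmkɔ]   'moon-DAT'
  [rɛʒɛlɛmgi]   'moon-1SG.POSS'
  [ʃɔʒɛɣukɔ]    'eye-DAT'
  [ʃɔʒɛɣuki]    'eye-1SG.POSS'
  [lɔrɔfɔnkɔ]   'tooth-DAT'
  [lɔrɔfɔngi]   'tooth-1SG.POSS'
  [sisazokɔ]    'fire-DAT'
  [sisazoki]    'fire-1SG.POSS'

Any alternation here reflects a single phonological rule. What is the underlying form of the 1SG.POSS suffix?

The 1SG.POSS suffix surfaces as [-gi] and [-ki], depending on the final segment of the stem.
By contrast the DAT suffix keeps its initial [k] throughout — that segment must be underlying.
The 1SG.POSS suffix is therefore /-gi/ underlyingly, with post-vocalic devoicing: voiced stops become voiceless after a vowel.

/-gi/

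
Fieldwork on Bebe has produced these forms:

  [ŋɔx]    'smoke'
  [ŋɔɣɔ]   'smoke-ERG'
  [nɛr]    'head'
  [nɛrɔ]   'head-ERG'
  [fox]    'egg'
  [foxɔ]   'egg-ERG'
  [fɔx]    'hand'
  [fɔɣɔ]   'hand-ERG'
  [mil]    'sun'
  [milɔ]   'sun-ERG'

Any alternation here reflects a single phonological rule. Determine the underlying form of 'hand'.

In [fɔx] and [fɔɣɔ] the final segment of 'hand' alternates: [x] ~ [ɣ].
If /x/ were underlying and a rule turned it into [ɣ] before the ERG suffix, 'egg' would also alternate; but it has [x] in both [fox] and [foxɔ].
Therefore /ɣ/ is basic and [x] is derived by word-final obstruent devoicing (voiced obstruents become voiceless word-finally).
So 'hand' = /fɔɣ/.

/fɔɣ/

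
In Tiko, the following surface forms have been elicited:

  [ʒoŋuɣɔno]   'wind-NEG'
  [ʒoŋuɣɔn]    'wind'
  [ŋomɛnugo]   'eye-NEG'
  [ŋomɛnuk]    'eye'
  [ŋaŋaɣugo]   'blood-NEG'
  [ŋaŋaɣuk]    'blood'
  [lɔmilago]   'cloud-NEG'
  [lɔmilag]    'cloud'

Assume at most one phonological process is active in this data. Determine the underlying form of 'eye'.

'eye' shows [g] ~ [k] at the end of the stem ([ŋomɛnugo] vs [ŋomɛnuk]).
But 'cloud' keeps [g] in both environments ([lɔmilago], [lɔmilag]), so there is no rule changing /g/ to [k] in isolation.
The underlying segment must be /k/; voiceless stops become voiced between vowels, yielding [g] there.
So 'eye' = /ŋomɛnuk/.

/ŋomɛnuk/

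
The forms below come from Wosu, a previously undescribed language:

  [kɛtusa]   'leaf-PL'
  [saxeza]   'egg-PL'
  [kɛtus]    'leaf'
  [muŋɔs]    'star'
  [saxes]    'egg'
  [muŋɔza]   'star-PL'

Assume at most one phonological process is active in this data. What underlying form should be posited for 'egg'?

The root 'egg' surfaces as [saxes] and [saxeza], with a stem-final [s] ~ [z] alternation.
But 'leaf' keeps [s] in both environments ([kɛtus], [kɛtusa]), so there is no rule changing /s/ to [z] before the PL suffix.
The underlying segment must be /z/; voiced obstruents become voiceless word-finally, yielding [s] there.

/saxez/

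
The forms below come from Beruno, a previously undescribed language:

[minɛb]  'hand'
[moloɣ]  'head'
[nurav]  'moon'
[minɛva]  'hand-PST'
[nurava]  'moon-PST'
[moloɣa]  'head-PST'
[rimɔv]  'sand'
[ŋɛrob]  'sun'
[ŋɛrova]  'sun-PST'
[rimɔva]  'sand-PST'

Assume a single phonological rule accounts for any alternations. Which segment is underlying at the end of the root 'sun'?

/b/

The root 'sun' surfaces as [ŋɛrova] and [ŋɛrob], with a stem-final [v] ~ [b] alternation.
If /v/ were underlying and a rule turned it into [b] in isolation, 'sand' would also alternate; but it has [v] in both [rimɔva] and [rimɔv].
So /b/ is underlying, and a rule of intervocalic spirantization — voiced stops become fricatives between vowels — gives [v].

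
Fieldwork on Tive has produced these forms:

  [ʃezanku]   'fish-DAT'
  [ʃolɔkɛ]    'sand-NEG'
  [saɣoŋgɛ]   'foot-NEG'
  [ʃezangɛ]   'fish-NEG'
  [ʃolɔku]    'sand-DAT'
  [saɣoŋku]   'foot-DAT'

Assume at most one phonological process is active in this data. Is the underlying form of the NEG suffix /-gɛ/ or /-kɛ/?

The NEG suffix surfaces as [-gɛ] and [-kɛ], depending on the final segment of the stem.
By contrast the DAT suffix keeps its initial [k] throughout — that segment must be underlying.
So the underlying form is /-gɛ/, and voiced stops become voiceless after a vowel.

/-gɛ/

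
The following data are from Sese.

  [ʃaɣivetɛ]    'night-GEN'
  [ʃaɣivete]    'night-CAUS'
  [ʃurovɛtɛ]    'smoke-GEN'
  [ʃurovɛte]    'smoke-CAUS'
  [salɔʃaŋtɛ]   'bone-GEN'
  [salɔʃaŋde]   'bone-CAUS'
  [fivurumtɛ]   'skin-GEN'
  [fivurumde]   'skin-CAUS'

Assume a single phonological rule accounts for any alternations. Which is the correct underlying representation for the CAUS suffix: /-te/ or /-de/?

The CAUS morpheme has two allomorphs, [-de] and [-te].
By contrast the GEN suffix keeps its initial [t] throughout — that segment must be underlying.
The CAUS suffix is therefore /-de/ underlyingly, with post-vocalic devoicing: voiced stops become voiceless after a vowel.

/-de/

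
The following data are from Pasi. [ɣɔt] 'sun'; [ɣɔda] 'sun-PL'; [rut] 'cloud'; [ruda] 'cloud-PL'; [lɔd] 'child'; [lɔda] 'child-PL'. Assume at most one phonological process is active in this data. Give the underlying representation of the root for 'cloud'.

/rut/

In [rut] and [ruda] the final segment of 'cloud' alternates: [t] ~ [d].
The stem 'child' ([lɔd], [lɔda]) shows [d] unchanged in both environments, so [d] cannot be basic with [t] derived in isolation.
The alternation reflects intervocalic voicing: voiceless stops become voiced between vowels. /t/ is underlying.
Hence 'cloud' is /rut/ underlyingly.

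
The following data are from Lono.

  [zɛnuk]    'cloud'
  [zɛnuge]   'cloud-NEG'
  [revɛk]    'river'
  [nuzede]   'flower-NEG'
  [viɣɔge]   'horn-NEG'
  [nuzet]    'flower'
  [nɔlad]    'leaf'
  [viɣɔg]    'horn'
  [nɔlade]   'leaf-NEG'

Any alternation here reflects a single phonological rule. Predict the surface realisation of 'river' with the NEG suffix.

[revɛge]

'cloud' shows [k] ~ [g] at the end of the stem ([zɛnuk] vs [zɛnuge]).
But 'horn' keeps [g] in both environments ([viɣɔg], [viɣɔge]), so there is no rule changing /g/ to [k] in isolation.
The underlying segment must be /k/; voiceless stops become voiced between vowels, yielding [g] there.
The one attested form of 'river', [revɛk], shows underlying /revɛk/. Applying the same rule between vowels gives [revɛge].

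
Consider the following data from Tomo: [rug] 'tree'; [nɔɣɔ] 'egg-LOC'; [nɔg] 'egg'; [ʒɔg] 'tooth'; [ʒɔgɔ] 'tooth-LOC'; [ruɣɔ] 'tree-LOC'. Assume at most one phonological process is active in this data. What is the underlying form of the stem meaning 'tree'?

'tree' shows [ɣ] ~ [g] at the end of the stem ([ruɣɔ] vs [rug]).
The stem 'tooth' ([ʒɔgɔ], [ʒɔg]) shows [g] unchanged in both environments, so [g] cannot be basic with [ɣ] derived before the LOC suffix.
Therefore /ɣ/ is basic and [g] is derived by word-final hardening (voiced fricatives become stops word-finally).

/ruɣ/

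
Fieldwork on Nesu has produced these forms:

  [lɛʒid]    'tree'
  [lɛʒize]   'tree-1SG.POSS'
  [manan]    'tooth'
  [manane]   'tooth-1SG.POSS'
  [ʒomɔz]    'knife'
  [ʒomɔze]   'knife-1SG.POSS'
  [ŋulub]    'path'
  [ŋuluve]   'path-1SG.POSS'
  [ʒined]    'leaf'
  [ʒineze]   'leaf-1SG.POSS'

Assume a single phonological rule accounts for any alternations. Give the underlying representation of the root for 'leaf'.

/ʒined/

'leaf' shows [d] ~ [z] at the end of the stem ([ʒined] vs [ʒineze]).
If /z/ were underlying and a rule turned it into [d] in isolation, 'knife' would also alternate; but it has [z] in both [ʒomɔz] and [ʒomɔze].
So /d/ is underlying, and a rule of intervocalic spirantization — voiced stops become fricatives between vowels — gives [z].
The underlying form of 'leaf' is therefore /ʒined/.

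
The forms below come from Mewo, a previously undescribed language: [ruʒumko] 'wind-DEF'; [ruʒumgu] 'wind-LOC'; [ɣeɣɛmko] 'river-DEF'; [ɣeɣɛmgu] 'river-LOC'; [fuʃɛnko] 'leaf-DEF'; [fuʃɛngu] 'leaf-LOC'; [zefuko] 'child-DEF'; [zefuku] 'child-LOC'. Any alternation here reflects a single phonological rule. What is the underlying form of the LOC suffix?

/-gu/

The LOC suffix surfaces as [-gu] and [-ku], depending on the final segment of the stem.
By contrast the DEF suffix keeps its initial [k] throughout — that segment must be underlying.
The LOC suffix is therefore /-gu/ underlyingly, with post-vocalic devoicing: voiced stops become voiceless after a vowel.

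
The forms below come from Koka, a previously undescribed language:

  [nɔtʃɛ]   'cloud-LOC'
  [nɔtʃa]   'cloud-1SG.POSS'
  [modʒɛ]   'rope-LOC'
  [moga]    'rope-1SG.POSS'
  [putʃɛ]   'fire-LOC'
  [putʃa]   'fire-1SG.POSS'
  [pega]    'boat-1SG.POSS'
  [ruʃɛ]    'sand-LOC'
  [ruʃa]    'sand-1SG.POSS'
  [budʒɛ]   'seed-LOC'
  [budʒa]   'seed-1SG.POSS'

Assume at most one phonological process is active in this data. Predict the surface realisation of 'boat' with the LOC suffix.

'rope' shows [dʒ] ~ [g] at the end of the stem ([modʒɛ] vs [moga]).
If /dʒ/ were underlying and a rule turned it into [g] before the 1SG.POSS suffix, 'seed' would also alternate; but it has [dʒ] in both [budʒɛ] and [budʒa].
The underlying segment must be /g/; /g/ becomes palato-alveolar [dʒ] before a front vowel, yielding [dʒ] there.
From [pega] the stem 'boat' is /peg/; before a front vowel this yields [pedʒɛ].

[pedʒɛ]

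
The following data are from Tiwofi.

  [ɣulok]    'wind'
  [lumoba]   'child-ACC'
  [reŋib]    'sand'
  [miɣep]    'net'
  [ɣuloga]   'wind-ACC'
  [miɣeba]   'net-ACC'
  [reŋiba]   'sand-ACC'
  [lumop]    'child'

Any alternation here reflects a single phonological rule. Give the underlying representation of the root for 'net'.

/miɣep/

The stem for 'net' ends in [p] in [miɣep] but [b] in [miɣeba].
If /b/ were underlying and a rule turned it into [p] in isolation, 'sand' would also alternate; but it has [b] in both [reŋib] and [reŋiba].
The alternation reflects intervocalic voicing: voiceless stops become voiced between vowels. /p/ is underlying.
So 'net' = /miɣep/.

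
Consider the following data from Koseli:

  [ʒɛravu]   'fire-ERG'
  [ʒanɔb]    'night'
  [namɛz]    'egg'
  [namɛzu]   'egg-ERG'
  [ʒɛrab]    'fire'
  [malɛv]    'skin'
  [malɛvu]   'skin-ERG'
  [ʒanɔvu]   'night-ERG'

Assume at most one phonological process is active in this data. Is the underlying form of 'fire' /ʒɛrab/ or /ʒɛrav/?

The stem for 'fire' ends in [b] in [ʒɛrab] but [v] in [ʒɛravu].
The stem 'skin' ([malɛv], [malɛvu]) shows [v] unchanged in both environments, so [v] cannot be basic with [b] derived in isolation.
The alternation reflects intervocalic spirantization: voiced stops become fricatives between vowels. /b/ is underlying.

/ʒɛrab/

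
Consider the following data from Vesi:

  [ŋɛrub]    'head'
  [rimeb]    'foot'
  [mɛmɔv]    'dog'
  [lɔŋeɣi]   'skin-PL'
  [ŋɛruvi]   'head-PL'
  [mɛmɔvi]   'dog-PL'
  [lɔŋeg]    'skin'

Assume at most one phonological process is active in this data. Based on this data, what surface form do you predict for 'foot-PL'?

The stem for 'head' ends in [v] in [ŋɛruvi] but [b] in [ŋɛrub].
Compare 'dog', with invariant [v] in [mɛmɔvi] and [mɛmɔv]: an analysis with underlying /v/ and a rule producing [b] in isolation would wrongly predict alternation here too.
The underlying segment must be /b/; voiced stops become fricatives between vowels, yielding [v] there.
From [rimeb] the stem 'foot' is /rimeb/; between vowels this yields [rimevi].

[rimevi]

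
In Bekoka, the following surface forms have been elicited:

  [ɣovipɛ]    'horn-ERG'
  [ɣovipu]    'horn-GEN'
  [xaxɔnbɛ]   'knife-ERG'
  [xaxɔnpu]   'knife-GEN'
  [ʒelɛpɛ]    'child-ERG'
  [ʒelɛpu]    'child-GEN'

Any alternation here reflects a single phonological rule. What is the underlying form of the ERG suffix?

/-bɛ/

The ERG morpheme has two allomorphs, [-bɛ] and [-pɛ].
By contrast the GEN suffix keeps its initial [p] throughout — that segment must be underlying.
The ERG suffix is therefore /-bɛ/ underlyingly, with post-vocalic devoicing: voiced stops become voiceless after a vowel.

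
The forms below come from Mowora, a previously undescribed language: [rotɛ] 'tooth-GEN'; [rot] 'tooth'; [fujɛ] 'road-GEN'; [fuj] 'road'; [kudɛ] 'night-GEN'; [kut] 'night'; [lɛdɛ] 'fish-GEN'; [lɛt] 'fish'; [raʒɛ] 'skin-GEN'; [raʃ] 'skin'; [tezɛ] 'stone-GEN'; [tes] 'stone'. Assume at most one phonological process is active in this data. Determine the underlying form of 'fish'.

The root 'fish' surfaces as [lɛdɛ] and [lɛt], with a stem-final [d] ~ [t] alternation.
If /t/ were underlying and a rule turned it into [d] before the GEN suffix, 'tooth' would also alternate; but it has [t] in both [rotɛ] and [rot].
The underlying segment must be /d/; voiced obstruents become voiceless word-finally, yielding [t] there.
The underlying form of 'fish' is therefore /lɛd/.

/lɛd/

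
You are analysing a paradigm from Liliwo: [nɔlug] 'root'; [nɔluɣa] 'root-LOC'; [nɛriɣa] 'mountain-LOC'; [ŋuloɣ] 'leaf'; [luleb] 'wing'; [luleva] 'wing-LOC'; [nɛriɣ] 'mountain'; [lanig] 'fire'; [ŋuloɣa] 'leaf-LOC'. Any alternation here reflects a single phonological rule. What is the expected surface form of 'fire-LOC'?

'root' shows [g] ~ [ɣ] at the end of the stem ([nɔlug] vs [nɔluɣa]).
If /ɣ/ were underlying and a rule turned it into [g] in isolation, 'leaf' would also alternate; but it has [ɣ] in both [ŋuloɣ] and [ŋuloɣa].
The underlying segment must be /g/; voiced stops become fricatives between vowels, yielding [ɣ] there.
The one attested form of 'fire', [lanig], shows underlying /lanig/. Applying the same rule between vowels gives [laniɣa].

[laniɣa]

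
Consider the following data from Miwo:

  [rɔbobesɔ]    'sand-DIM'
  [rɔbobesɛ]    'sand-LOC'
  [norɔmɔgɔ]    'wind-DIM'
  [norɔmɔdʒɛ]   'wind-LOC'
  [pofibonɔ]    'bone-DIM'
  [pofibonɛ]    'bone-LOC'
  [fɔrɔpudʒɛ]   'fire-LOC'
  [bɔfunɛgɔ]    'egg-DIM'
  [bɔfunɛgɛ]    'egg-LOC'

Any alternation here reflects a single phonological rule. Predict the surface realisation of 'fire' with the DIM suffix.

'wind' shows [g] ~ [dʒ] at the end of the stem ([norɔmɔgɔ] vs [norɔmɔdʒɛ]).
The stem 'egg' ([bɔfunɛgɔ], [bɔfunɛgɛ]) shows [g] unchanged in both environments, so [g] cannot be basic with [dʒ] derived before the LOC suffix.
The alternation reflects depalatalization: palato-alveolar /dʒ/ becomes [g] when no front vowel follows. /dʒ/ is underlying.
From [fɔrɔpudʒɛ] the stem 'fire' is /fɔrɔpudʒ/; when no front vowel follows this yields [fɔrɔpugɔ].

[fɔrɔpugɔ]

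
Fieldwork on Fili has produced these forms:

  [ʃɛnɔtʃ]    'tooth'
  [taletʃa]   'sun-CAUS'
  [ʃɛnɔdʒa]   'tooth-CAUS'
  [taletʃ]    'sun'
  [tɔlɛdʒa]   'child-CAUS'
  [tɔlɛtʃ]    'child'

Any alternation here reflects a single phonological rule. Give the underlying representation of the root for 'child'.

/tɔlɛdʒ/

In [tɔlɛtʃ] and [tɔlɛdʒa] the final segment of 'child' alternates: [tʃ] ~ [dʒ].
Compare 'sun', with invariant [tʃ] in [taletʃ] and [taletʃa]: an analysis with underlying /tʃ/ and a rule producing [dʒ] before the CAUS suffix would wrongly predict alternation here too.
The alternation reflects word-final obstruent devoicing: voiced obstruents become voiceless word-finally. /dʒ/ is underlying.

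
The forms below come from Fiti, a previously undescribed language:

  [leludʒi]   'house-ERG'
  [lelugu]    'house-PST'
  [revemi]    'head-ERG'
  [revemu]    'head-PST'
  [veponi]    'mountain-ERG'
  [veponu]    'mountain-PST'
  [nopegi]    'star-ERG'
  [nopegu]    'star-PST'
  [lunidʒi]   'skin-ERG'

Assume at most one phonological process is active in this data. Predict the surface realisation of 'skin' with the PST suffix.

The root 'house' surfaces as [leludʒi] and [lelugu], with a stem-final [dʒ] ~ [g] alternation.
The stem 'star' ([nopegi], [nopegu]) shows [g] unchanged in both environments, so [g] cannot be basic with [dʒ] derived before the ERG suffix.
The alternation reflects depalatalization: palato-alveolar /dʒ/ becomes [g] when no front vowel follows. /dʒ/ is underlying.
The one attested form of 'skin', [lunidʒi], shows underlying /lunidʒ/. Applying the same rule when no front vowel follows gives [lunigu].

[lunigu]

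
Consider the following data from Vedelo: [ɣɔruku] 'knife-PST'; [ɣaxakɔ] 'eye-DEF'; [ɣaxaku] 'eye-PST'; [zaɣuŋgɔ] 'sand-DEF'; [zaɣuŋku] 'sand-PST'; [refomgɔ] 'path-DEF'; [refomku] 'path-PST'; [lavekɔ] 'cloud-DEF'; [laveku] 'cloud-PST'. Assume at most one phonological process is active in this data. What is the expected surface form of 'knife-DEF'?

The DEF morpheme has two allomorphs, [-gɔ] and [-kɔ].
By contrast the PST suffix keeps its initial [k] throughout — that segment must be underlying.
The DEF suffix is therefore /-gɔ/ underlyingly, with post-vocalic devoicing: voiced stops become voiceless after a vowel.
After 'knife', which ends in a vowel, the suffix surfaces as [-kɔ], giving [ɣɔrukɔ].

[ɣɔrukɔ]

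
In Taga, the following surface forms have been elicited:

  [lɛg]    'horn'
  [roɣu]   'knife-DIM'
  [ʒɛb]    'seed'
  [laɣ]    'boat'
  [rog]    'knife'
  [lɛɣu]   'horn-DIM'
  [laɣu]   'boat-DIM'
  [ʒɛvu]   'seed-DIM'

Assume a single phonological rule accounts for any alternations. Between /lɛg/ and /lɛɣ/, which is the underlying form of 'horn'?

/lɛg/

In [lɛɣu] and [lɛg] the final segment of 'horn' alternates: [ɣ] ~ [g].
If /ɣ/ were underlying and a rule turned it into [g] in isolation, 'boat' would also alternate; but it has [ɣ] in both [laɣu] and [laɣ].
So /g/ is underlying, and a rule of intervocalic spirantization — voiced stops become fricatives between vowels — gives [ɣ].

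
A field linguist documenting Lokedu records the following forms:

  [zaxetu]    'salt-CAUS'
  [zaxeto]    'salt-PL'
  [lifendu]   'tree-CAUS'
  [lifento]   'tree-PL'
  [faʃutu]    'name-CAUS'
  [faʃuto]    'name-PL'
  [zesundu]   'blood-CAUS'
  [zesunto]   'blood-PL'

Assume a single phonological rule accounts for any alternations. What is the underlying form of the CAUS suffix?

The CAUS morpheme has two allomorphs, [-du] and [-tu].
By contrast the PL suffix keeps its initial [t] throughout — that segment must be underlying.
So the underlying form is /-du/, and voiced stops become voiceless after a vowel.

/-du/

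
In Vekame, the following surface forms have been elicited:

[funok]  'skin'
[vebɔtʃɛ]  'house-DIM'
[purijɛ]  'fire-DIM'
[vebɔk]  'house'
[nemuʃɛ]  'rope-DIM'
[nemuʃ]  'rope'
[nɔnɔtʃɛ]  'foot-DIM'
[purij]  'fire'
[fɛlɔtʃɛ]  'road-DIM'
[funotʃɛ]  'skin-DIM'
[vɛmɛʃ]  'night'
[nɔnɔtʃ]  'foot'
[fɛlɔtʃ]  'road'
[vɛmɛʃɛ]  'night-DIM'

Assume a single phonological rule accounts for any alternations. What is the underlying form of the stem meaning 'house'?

/vebɔk/

'house' shows [tʃ] ~ [k] at the end of the stem ([vebɔtʃɛ] vs [vebɔk]).
Compare 'foot', with invariant [tʃ] in [nɔnɔtʃɛ] and [nɔnɔtʃ]: an analysis with underlying /tʃ/ and a rule producing [k] in isolation would wrongly predict alternation here too.
The underlying segment must be /k/; /k/ becomes palato-alveolar [tʃ] before a front vowel, yielding [tʃ] there.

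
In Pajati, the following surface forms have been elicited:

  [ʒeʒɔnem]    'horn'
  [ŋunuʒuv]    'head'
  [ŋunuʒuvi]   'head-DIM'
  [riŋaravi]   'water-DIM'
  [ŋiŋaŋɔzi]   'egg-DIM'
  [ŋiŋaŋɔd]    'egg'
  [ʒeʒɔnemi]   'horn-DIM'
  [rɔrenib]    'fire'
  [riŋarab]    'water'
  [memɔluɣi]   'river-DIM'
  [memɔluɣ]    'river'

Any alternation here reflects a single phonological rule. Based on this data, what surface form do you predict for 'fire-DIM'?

[rɔrenivi]

'water' shows [b] ~ [v] at the end of the stem ([riŋarab] vs [riŋaravi]).
If /v/ were underlying and a rule turned it into [b] in isolation, 'head' would also alternate; but it has [v] in both [ŋunuʒuv] and [ŋunuʒuvi].
The underlying segment must be /b/; voiced stops become fricatives between vowels, yielding [v] there.
The one attested form of 'fire', [rɔrenib], shows underlying /rɔrenib/. Applying the same rule between vowels gives [rɔrenivi].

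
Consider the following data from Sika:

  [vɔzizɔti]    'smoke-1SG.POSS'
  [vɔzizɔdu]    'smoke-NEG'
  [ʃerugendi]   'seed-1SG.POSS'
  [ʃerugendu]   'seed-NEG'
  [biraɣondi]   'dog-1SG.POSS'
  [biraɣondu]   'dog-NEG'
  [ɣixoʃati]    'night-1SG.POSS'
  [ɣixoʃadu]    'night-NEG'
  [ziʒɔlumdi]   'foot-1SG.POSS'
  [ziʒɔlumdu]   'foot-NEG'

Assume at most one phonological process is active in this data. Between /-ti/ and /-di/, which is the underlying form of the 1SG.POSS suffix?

/-ti/

The 1SG.POSS morpheme has two allomorphs, [-di] and [-ti].
By contrast the NEG suffix keeps its initial [d] throughout — that segment must be underlying.
So the underlying form is /-ti/, and voiceless stops become voiced after a nasal.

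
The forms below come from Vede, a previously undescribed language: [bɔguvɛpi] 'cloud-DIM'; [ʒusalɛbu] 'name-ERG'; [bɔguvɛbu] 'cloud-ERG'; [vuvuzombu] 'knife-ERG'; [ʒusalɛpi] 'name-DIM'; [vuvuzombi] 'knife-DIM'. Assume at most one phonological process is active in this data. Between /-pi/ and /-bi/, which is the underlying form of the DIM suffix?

/-pi/

The DIM suffix surfaces as [-bi] and [-pi], depending on the final segment of the stem.
The ERG suffix, which begins with [b], is invariant after every stem; so [b] is not altered by any rule here.
So the underlying form is /-pi/, and voiceless stops become voiced after a nasal.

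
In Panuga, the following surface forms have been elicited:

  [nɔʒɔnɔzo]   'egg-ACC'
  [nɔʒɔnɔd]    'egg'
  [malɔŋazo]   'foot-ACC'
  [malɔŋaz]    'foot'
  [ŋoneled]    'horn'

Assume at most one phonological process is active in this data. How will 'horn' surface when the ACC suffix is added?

[ŋonelezo]

The root 'egg' surfaces as [nɔʒɔnɔzo] and [nɔʒɔnɔd], with a stem-final [z] ~ [d] alternation.
If /z/ were underlying and a rule turned it into [d] in isolation, 'foot' would also alternate; but it has [z] in both [malɔŋazo] and [malɔŋaz].
The underlying segment must be /d/; voiced stops become fricatives between vowels, yielding [z] there.
The one attested form of 'horn', [ŋoneled], shows underlying /ŋoneled/. Applying the same rule between vowels gives [ŋonelezo].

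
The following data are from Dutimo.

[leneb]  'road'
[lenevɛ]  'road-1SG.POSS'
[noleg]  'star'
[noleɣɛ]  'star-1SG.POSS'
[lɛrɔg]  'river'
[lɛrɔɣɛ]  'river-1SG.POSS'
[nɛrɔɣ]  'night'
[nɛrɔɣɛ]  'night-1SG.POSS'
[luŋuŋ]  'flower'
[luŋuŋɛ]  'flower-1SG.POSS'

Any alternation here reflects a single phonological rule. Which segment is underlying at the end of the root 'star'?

/g/

The root 'star' surfaces as [noleg] and [noleɣɛ], with a stem-final [g] ~ [ɣ] alternation.
The stem 'night' ([nɛrɔɣ], [nɛrɔɣɛ]) shows [ɣ] unchanged in both environments, so [ɣ] cannot be basic with [g] derived in isolation.
So /g/ is underlying, and a rule of intervocalic spirantization — voiced stops become fricatives between vowels — gives [ɣ].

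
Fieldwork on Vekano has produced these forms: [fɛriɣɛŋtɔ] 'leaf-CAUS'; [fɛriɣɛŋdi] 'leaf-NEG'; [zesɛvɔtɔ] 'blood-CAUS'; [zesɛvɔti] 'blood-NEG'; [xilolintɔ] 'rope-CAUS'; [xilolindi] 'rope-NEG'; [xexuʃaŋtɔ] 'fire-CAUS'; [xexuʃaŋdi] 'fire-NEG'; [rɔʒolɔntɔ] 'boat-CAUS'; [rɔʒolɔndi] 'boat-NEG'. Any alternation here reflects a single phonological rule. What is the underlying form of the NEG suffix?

The NEG suffix surfaces as [-di] and [-ti], depending on the final segment of the stem.
By contrast the CAUS suffix keeps its initial [t] throughout — that segment must be underlying.
The NEG suffix is therefore /-di/ underlyingly, with post-vocalic devoicing: voiced stops become voiceless after a vowel.

/-di/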